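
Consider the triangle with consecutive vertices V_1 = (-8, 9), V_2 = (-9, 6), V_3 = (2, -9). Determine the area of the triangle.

24

Apply the shoelace formula: 2A = Σ (x_i·y_{i+1} − x_{i+1}·y_i), indices taken mod 3.
Cross-terms: 33, 69, -54  ⇒  Σ = 48
Area = |Σ|/2 = 24.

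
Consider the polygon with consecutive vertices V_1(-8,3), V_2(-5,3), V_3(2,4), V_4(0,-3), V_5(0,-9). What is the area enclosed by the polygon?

Σ = (-9) + (-26) + (-6) + (0) + (-72) = -113
Area = |Σ|/2 = 56.5.

56.5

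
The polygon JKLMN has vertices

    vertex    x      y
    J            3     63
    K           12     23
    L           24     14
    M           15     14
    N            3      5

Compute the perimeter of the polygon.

|JK| = √((9)² + (-40)²) = √1681 = 41
|KL| = √((12)² + (-9)²) = √225 = 15
|LM| = √((-9)² + (0)²) = √81 = 9
|MN| = √((-12)² + (-9)²) = √225 = 15
|NJ| = √((0)² + (58)²) = √3364 = 58
Perimeter = 41 + 15 + 9 + 15 + 58 = 138.

138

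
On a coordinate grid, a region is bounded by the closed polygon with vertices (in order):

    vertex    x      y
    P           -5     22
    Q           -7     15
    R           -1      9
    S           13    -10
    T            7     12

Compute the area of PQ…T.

Σ = (79) + (-48) + (-107) + (226) + (214) = 364
Area = |Σ|/2 = 182.

182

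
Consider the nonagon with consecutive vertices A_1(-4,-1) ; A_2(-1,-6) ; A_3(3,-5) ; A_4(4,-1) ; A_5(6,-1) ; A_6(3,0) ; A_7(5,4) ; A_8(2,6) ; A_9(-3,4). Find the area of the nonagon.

Σ = (23) + (23) + (17) + (2) + (3) + (12) + (22) + (26) + (19) = 147
Area = |Σ|/2 = 73.5.

73.5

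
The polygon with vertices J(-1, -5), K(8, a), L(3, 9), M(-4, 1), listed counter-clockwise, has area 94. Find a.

-4

Write out the shoelace sum; only the two edges meeting at K involve a:
2·Area = [((-1)·a − 8·(-5)) + (8·9 − 3·a)] + 60
       = -4·a + 172 = 188
⇒ a = -4.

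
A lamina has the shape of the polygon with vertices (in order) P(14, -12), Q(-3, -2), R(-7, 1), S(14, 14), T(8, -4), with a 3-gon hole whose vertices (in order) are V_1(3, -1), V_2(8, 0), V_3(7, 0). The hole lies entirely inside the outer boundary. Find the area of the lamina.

200

Outer boundary:
Apply the shoelace (surveyor's) formula: 2A = Σ (x_i·y_{i+1} − x_{i+1}·y_i), indices taken mod 5.
Cross-terms: -64, -17, -112, -168, -40  ⇒  Σ = -401
Area = |Σ|/2 = 200.5.
Hole:
Apply the shoelace (surveyor's) formula: 2A = Σ (x_i·y_{i+1} − x_{i+1}·y_i), indices taken mod 3.
V_1→V_2: (3)(0) − (8)(-1) = 8
V_2→V_3: (8)(0) − (7)(0) = 0
V_3→V_1: (7)(-1) − (3)(0) = -7
Σ = 1
Area = |Σ|/2 = 0.5.
Net area = 200.5 − 0.5 = 200.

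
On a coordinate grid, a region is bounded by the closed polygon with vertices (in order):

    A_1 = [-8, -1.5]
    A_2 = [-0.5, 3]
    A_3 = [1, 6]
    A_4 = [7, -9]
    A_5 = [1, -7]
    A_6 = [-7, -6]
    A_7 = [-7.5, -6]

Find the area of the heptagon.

Apply Gauss's area formula: 2A = Σ (x_i·y_{i+1} − x_{i+1}·y_i), indices taken mod 7.
Σ = (-24.75) + (-6) + (-51) + (-40) + (-55) + (-3) + (-36.75) = -216.5
Area = |Σ|/2 = 108.25.

108.25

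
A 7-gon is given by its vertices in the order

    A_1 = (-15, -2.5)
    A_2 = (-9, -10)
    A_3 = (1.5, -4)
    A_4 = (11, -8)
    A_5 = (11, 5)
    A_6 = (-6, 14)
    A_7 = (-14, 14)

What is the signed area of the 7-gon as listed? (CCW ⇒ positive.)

A_1→A_2: (-15)(-10) − (-9)(-2.5) = 127.5
A_2→A_3: (-9)(-4) − (1.5)(-10) = 51
A_3→A_4: (1.5)(-8) − (11)(-4) = 32
A_4→A_5: (11)(5) − (11)(-8) = 143
A_5→A_6: (11)(14) − (-6)(5) = 184
A_6→A_7: (-6)(14) − (-14)(14) = 112
A_7→A_1: (-14)(-2.5) − (-15)(14) = 245
Σ = 894.5
Signed area = Σ/2 = 447.25 (positive ⇒ counter-clockwise traversal).

447.25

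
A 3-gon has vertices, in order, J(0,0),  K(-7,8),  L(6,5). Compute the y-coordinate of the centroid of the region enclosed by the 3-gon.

13/3

Apply the surveyor's formula. First the cross-terms c_i = x_i·y_{i+1} − x_{i+1}·y_i:
  0, -83, 0  ⇒  2A = -83, A = -41.5.
Then Σ (y_i + y_{i+1})·c_i = -1079, so ȳ = -1079 / (6·(-41.5)) = 13/3.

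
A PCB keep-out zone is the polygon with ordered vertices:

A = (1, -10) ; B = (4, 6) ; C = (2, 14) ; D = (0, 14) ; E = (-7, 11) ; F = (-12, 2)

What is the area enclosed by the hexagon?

Cross-terms: 46, 44, 28, 98, 118, 118  ⇒  Σ = 452
Area = |Σ|/2 = 226.

226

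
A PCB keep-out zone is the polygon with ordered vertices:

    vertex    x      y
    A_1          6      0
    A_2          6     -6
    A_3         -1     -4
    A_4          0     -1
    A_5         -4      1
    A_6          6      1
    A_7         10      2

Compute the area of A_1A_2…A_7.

44.5

Apply Gauss's area formula: 2A = Σ (x_i·y_{i+1} − x_{i+1}·y_i), indices taken mod 7.
Cross-terms: -36, -30, 1, -4, -10, 2, -12  ⇒  Σ = -89
Area = |Σ|/2 = 44.5.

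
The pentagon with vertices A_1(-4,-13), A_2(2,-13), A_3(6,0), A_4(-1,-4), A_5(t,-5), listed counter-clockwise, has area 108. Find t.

-11

Write out the shoelace sum; only the two edges meeting at A_5 involve t:
2·Area = [((-1)·(-5) − t·(-4)) + (t·(-13) − (-4)·(-5))] + 132
       = -9·t + 117 = 216
⇒ t = -11.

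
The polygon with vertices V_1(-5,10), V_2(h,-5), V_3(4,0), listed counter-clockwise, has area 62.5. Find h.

-4

The doubled signed area Σ (x_i y_{i+1} − x_{i+1} y_i) is linear in h.
With h=0 it equals 85; the coefficient of h is -10 (from the two edges through V_2).
So -10·h + 85 = 2·62.5 = 125 ⇒ h = -4.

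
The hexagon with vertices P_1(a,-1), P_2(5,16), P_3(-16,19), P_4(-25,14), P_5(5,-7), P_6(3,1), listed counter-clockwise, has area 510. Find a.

19

The doubled signed area Σ (x_i y_{i+1} − x_{i+1} y_i) is linear in a.
With a=0 it equals 735; the coefficient of a is 15 (from the two edges through P_1).
So 15·a + 735 = 2·510 = 1020 ⇒ a = 19.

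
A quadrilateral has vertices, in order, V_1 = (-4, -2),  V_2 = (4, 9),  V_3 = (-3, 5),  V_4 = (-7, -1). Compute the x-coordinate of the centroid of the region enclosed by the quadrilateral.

Apply Gauss's area formula. First the cross-terms c_i = x_i·y_{i+1} − x_{i+1}·y_i:
  -28, 47, 38, 10  ⇒  2A = 67, A = 33.5.
Then Σ (x_i + x_{i+1})·c_i = -443, so x̄ = -443 / (6·33.5) = -443/201.

-443/201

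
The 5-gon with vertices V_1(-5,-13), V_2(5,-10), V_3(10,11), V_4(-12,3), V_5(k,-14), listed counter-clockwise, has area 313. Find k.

The doubled signed area Σ (x_i y_{i+1} − x_{i+1} y_i) is linear in k.
With k=0 it equals 530; the coefficient of k is -16 (from the two edges through V_5).
So -16·k + 530 = 2·313 = 626 ⇒ k = -6.

-6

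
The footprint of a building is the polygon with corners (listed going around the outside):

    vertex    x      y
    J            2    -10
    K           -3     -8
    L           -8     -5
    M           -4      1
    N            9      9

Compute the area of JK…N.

138

Σ = (-46) + (-49) + (-28) + (-45) + (-108) = -276
Area = |Σ|/2 = 138.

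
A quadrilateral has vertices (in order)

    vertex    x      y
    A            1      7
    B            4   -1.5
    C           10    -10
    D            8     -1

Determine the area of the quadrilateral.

Σ = (-29.5) + (-25) + (70) + (57) = 72.5
Area = |Σ|/2 = 36.25.

36.25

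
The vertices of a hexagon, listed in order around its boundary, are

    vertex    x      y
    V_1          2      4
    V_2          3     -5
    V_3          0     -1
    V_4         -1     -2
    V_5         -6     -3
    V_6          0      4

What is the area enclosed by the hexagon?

33.5

Apply Gauss's area formula: 2A = Σ (x_i·y_{i+1} − x_{i+1}·y_i), indices taken mod 6.
Σ = (-22) + (-3) + (-1) + (-9) + (-24) + (-8) = -67
Area = |Σ|/2 = 33.5.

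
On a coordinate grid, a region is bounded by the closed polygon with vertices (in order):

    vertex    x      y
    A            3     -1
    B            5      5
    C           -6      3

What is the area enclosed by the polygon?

Apply the surveyor's formula: 2A = Σ (x_i·y_{i+1} − x_{i+1}·y_i), indices taken mod 3.
Σ = (20) + (45) + (-3) = 62
Area = |Σ|/2 = 31.

31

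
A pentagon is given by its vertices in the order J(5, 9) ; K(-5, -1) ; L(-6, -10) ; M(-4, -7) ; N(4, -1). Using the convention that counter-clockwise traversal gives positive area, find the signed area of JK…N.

Σ = (40) + (44) + (2) + (32) + (41) = 159
Signed area = Σ/2 = 79.5 (positive ⇒ counter-clockwise traversal).

79.5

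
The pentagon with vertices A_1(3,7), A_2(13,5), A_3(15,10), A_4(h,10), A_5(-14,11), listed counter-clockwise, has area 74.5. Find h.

The doubled signed area Σ (x_i y_{i+1} − x_{i+1} y_i) is linear in h.
With h=0 it equals 138; the coefficient of h is 1 (from the two edges through A_4).
So 1·h + 138 = 2·74.5 = 149 ⇒ h = 11.

11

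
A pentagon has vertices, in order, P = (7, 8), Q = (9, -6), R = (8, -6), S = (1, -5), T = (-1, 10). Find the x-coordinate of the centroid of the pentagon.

900/227

Apply Gauss's area formula. First the cross-terms c_i = x_i·y_{i+1} − x_{i+1}·y_i:
  -114, -6, -34, 5, -78  ⇒  2A = -227, A = -113.5.
Then Σ (x_i + x_{i+1})·c_i = -2700, so x̄ = -2700 / (6·(-113.5)) = 900/227.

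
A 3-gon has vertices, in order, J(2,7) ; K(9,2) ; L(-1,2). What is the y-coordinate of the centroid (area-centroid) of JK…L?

Apply the surveyor's formula. First the cross-terms c_i = x_i·y_{i+1} − x_{i+1}·y_i:
  -59, 20, -11  ⇒  2A = -50, A = -25.
Then Σ (y_i + y_{i+1})·c_i = -550, so ȳ = -550 / (6·(-25)) = 11/3.

11/3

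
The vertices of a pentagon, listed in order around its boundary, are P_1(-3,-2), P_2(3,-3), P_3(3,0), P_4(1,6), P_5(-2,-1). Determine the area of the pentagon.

Apply the shoelace formula: 2A = Σ (x_i·y_{i+1} − x_{i+1}·y_i), indices taken mod 5.
Σ = (15) + (9) + (18) + (11) + (1) = 54
Area = |Σ|/2 = 27.

27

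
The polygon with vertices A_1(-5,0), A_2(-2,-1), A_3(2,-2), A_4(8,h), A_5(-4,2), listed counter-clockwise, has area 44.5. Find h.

6

The doubled signed area Σ (x_i y_{i+1} − x_{i+1} y_i) is linear in h.
With h=0 it equals 53; the coefficient of h is 6 (from the two edges through A_4).
So 6·h + 53 = 2·44.5 = 89 ⇒ h = 6.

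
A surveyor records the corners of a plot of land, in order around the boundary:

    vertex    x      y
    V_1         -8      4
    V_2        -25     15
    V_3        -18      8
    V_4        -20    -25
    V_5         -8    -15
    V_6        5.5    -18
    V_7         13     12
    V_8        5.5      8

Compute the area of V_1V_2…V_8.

705.25

Apply Gauss's area formula: 2A = Σ (x_i·y_{i+1} − x_{i+1}·y_i), indices taken mod 8.
Σ = (-20) + (70) + (610) + (100) + (226.5) + (300) + (38) + (86) = 1410.5
Area = |Σ|/2 = 705.25.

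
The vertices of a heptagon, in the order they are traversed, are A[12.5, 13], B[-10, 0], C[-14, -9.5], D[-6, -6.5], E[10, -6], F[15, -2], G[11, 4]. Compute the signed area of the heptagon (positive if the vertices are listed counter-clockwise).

302.5

Σ = (130) + (95) + (34) + (101) + (70) + (82) + (93) = 605
Signed area = Σ/2 = 302.5 (positive ⇒ counter-clockwise traversal).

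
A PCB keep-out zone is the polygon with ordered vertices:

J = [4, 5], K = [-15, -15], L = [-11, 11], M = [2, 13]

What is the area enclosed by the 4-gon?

Cross-terms: 15, -330, -165, -42  ⇒  Σ = -522
Area = |Σ|/2 = 261.

261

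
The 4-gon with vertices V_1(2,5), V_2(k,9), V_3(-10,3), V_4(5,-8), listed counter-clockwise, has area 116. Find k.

The doubled signed area Σ (x_i y_{i+1} − x_{i+1} y_i) is linear in k.
With k=0 it equals 214; the coefficient of k is -2 (from the two edges through V_2).
So -2·k + 214 = 2·116 = 232 ⇒ k = -9.

-9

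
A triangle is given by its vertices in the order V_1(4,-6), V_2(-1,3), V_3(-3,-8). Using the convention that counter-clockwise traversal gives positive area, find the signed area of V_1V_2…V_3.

Apply the shoelace (surveyor's) formula: 2A = Σ (x_i·y_{i+1} − x_{i+1}·y_i), indices taken mod 3.
V_1→V_2: (4)(3) − (-1)(-6) = 6
V_2→V_3: (-1)(-8) − (-3)(3) = 17
V_3→V_1: (-3)(-6) − (4)(-8) = 50
Σ = 73
Signed area = Σ/2 = 36.5 (positive ⇒ counter-clockwise traversal).

36.5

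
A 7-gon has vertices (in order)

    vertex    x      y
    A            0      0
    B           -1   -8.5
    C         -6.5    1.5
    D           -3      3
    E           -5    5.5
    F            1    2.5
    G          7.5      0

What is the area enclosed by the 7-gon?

55

A→B: (0)(-8.5) − (-1)(0) = 0
B→C: (-1)(1.5) − (-6.5)(-8.5) = -56.75
C→D: (-6.5)(3) − (-3)(1.5) = -15
D→E: (-3)(5.5) − (-5)(3) = -1.5
E→F: (-5)(2.5) − (1)(5.5) = -18
F→G: (1)(0) − (7.5)(2.5) = -18.75
G→A: (7.5)(0) − (0)(0) = 0
Σ = -110
Area = |Σ|/2 = 55.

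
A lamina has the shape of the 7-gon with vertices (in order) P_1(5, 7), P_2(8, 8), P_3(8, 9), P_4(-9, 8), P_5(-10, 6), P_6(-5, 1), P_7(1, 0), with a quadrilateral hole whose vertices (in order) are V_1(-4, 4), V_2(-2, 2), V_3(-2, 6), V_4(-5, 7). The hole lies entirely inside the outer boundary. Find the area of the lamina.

Outer boundary:
Apply the surveyor's formula: 2A = Σ (x_i·y_{i+1} − x_{i+1}·y_i), indices taken mod 7.
Σ = (-16) + (8) + (145) + (26) + (20) + (-1) + (7) = 189
Area = |Σ|/2 = 94.5.
Hole:
Σ = (0) + (-8) + (16) + (8) = 16
Area = |Σ|/2 = 8.
Net area = 94.5 − 8 = 86.5.

86.5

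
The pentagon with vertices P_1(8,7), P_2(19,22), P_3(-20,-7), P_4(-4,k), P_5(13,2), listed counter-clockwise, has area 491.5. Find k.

Write out the shoelace sum; only the two edges meeting at P_4 involve k:
2·Area = [((-20)·k − (-4)·(-7)) + ((-4)·2 − 13·k)] + 425
       = -33·k + 389 = 983
⇒ k = -18.

-18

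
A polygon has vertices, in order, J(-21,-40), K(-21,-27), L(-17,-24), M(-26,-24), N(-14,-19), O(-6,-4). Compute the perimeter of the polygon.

|JK| = √((0)² + (13)²) = √169 = 13
|KL| = √((4)² + (3)²) = √25 = 5
|LM| = √((-9)² + (0)²) = √81 = 9
|MN| = √((12)² + (5)²) = √169 = 13
|NO| = √((8)² + (15)²) = √289 = 17
|OJ| = √((-15)² + (-36)²) = √1521 = 39
Perimeter = 13 + 5 + 9 + 13 + 17 + 39 = 96.

96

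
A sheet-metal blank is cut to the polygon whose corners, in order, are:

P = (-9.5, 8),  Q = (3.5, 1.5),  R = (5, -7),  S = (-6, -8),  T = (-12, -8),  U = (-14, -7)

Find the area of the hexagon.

Apply Gauss's area formula: 2A = Σ (x_i·y_{i+1} − x_{i+1}·y_i), indices taken mod 6.
Σ = (-42.25) + (-32) + (-82) + (-48) + (-28) + (-178.5) = -410.75
Area = |Σ|/2 = 205.375.

205.375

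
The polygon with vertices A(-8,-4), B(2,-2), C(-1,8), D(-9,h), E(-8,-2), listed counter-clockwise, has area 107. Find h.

Write out the shoelace sum; only the two edges meeting at D involve h:
2·Area = [((-1)·h − (-9)·8) + ((-9)·(-2) − (-8)·h)] + 54
       = 7·h + 144 = 214
⇒ h = 10.

10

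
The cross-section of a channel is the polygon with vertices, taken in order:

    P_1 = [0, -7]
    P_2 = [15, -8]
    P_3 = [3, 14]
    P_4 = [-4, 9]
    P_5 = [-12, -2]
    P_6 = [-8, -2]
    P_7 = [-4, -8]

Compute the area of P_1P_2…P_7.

315

Σ = (105) + (234) + (83) + (116) + (8) + (56) + (28) = 630
Area = |Σ|/2 = 315.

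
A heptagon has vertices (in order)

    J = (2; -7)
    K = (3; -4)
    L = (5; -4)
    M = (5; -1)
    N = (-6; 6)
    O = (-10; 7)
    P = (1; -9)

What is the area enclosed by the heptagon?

86

Apply the shoelace formula: 2A = Σ (x_i·y_{i+1} − x_{i+1}·y_i), indices taken mod 7.
Σ = (13) + (8) + (15) + (24) + (18) + (83) + (11) = 172
Area = |Σ|/2 = 86.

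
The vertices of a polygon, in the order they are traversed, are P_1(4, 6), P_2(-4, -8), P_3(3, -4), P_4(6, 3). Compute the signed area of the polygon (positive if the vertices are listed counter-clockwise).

44.5

Apply Gauss's area formula: 2A = Σ (x_i·y_{i+1} − x_{i+1}·y_i), indices taken mod 4.
P_1→P_2: (4)(-8) − (-4)(6) = -8
P_2→P_3: (-4)(-4) − (3)(-8) = 40
P_3→P_4: (3)(3) − (6)(-4) = 33
P_4→P_1: (6)(6) − (4)(3) = 24
Σ = 89
Signed area = Σ/2 = 44.5 (positive ⇒ counter-clockwise traversal).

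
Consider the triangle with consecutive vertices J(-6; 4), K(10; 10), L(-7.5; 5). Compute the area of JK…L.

Apply the shoelace (surveyor's) formula: 2A = Σ (x_i·y_{i+1} − x_{i+1}·y_i), indices taken mod 3.
Cross-terms: -100, 125, 0  ⇒  Σ = 25
Area = |Σ|/2 = 12.5.

12.5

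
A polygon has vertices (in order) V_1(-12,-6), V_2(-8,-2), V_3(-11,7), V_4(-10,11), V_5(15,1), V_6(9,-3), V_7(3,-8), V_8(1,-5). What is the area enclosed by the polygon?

Apply Gauss's area formula: 2A = Σ (x_i·y_{i+1} − x_{i+1}·y_i), indices taken mod 8.
Cross-terms: -24, -78, -51, -175, -54, -63, -7, -66  ⇒  Σ = -518
Area = |Σ|/2 = 259.

259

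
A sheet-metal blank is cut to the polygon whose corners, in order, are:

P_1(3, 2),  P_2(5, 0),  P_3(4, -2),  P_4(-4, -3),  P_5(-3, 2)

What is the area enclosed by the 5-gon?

34.5

Cross-terms: -10, -10, -20, -17, -12  ⇒  Σ = -69
Area = |Σ|/2 = 34.5.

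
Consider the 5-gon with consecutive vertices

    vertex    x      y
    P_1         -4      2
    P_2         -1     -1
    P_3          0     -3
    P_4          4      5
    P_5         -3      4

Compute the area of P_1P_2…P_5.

Apply Gauss's area formula: 2A = Σ (x_i·y_{i+1} − x_{i+1}·y_i), indices taken mod 5.
P_1→P_2: (-4)(-1) − (-1)(2) = 6
P_2→P_3: (-1)(-3) − (0)(-1) = 3
P_3→P_4: (0)(5) − (4)(-3) = 12
P_4→P_5: (4)(4) − (-3)(5) = 31
P_5→P_1: (-3)(2) − (-4)(4) = 10
Σ = 62
Area = |Σ|/2 = 31.

31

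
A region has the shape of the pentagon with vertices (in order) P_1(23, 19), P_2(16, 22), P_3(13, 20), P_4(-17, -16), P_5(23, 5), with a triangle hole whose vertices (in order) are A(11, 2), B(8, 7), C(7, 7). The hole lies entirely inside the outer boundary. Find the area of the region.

Outer boundary:
Apply the shoelace formula: 2A = Σ (x_i·y_{i+1} − x_{i+1}·y_i), indices taken mod 5.
Σ = (202) + (34) + (132) + (283) + (322) = 973
Area = |Σ|/2 = 486.5.
Hole:
Σ = (61) + (7) + (-63) = 5
Area = |Σ|/2 = 2.5.
Net area = 486.5 − 2.5 = 484.

484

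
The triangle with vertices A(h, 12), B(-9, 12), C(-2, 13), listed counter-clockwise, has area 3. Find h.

Write out the shoelace sum; only the two edges meeting at A involve h:
2·Area = [((-2)·12 − h·13) + (h·12 − (-9)·12)] + -93
       = -1·h + -9 = 6
⇒ h = -15.

-15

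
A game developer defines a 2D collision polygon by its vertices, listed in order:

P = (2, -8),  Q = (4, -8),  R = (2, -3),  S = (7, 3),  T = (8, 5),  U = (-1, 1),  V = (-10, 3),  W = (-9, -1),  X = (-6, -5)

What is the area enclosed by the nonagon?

106

Apply the shoelace (surveyor's) formula: 2A = Σ (x_i·y_{i+1} − x_{i+1}·y_i), indices taken mod 9.
Σ = (16) + (4) + (27) + (11) + (13) + (7) + (37) + (39) + (58) = 212
Area = |Σ|/2 = 106.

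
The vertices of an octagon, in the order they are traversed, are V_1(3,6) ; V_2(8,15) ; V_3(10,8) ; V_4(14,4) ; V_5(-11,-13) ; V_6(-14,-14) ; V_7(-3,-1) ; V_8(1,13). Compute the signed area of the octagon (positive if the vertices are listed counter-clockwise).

-213

Apply the shoelace (surveyor's) formula: 2A = Σ (x_i·y_{i+1} − x_{i+1}·y_i), indices taken mod 8.
V_1→V_2: (3)(15) − (8)(6) = -3
V_2→V_3: (8)(8) − (10)(15) = -86
V_3→V_4: (10)(4) − (14)(8) = -72
V_4→V_5: (14)(-13) − (-11)(4) = -138
V_5→V_6: (-11)(-14) − (-14)(-13) = -28
V_6→V_7: (-14)(-1) − (-3)(-14) = -28
V_7→V_8: (-3)(13) − (1)(-1) = -38
V_8→V_1: (1)(6) − (3)(13) = -33
Σ = -426
Signed area = Σ/2 = -213 (negative ⇒ clockwise traversal).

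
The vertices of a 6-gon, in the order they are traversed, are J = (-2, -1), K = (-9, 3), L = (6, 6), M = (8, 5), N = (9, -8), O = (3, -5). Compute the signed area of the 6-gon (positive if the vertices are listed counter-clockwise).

Apply Gauss's area formula: 2A = Σ (x_i·y_{i+1} − x_{i+1}·y_i), indices taken mod 6.
Σ = (-15) + (-72) + (-18) + (-109) + (-21) + (-13) = -248
Signed area = Σ/2 = -124 (negative ⇒ clockwise traversal).

-124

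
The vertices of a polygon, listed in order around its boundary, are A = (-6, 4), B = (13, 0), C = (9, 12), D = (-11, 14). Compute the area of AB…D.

Σ = (-52) + (156) + (258) + (40) = 402
Area = |Σ|/2 = 201.

201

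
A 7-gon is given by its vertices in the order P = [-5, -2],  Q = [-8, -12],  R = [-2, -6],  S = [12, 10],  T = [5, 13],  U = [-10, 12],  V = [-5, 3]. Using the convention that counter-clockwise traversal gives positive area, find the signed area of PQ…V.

Apply the shoelace (surveyor's) formula: 2A = Σ (x_i·y_{i+1} − x_{i+1}·y_i), indices taken mod 7.
Cross-terms: 44, 24, 52, 106, 190, 30, 25  ⇒  Σ = 471
Signed area = Σ/2 = 235.5 (positive ⇒ counter-clockwise traversal).

235.5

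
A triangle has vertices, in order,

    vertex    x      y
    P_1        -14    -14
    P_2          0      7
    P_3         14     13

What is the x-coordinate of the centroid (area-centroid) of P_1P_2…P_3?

Apply Gauss's area formula. First the cross-terms c_i = x_i·y_{i+1} − x_{i+1}·y_i:
  -98, -98, -14  ⇒  2A = -210, A = -105.
Then Σ (x_i + x_{i+1})·c_i = 0, so x̄ = 0 / (6·(-105)) = 0.

0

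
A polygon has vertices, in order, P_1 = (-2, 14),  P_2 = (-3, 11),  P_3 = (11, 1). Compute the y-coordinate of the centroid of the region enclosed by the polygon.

26/3

Apply the surveyor's formula. First the cross-terms c_i = x_i·y_{i+1} − x_{i+1}·y_i:
  20, -124, 156  ⇒  2A = 52, A = 26.
Then Σ (y_i + y_{i+1})·c_i = 1352, so ȳ = 1352 / (6·26) = 26/3.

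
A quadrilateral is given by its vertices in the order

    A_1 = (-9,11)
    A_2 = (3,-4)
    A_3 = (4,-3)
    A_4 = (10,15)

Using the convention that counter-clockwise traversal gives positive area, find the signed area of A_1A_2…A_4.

172.5

Apply the shoelace (surveyor's) formula: 2A = Σ (x_i·y_{i+1} − x_{i+1}·y_i), indices taken mod 4.
Σ = (3) + (7) + (90) + (245) = 345
Signed area = Σ/2 = 172.5 (positive ⇒ counter-clockwise traversal).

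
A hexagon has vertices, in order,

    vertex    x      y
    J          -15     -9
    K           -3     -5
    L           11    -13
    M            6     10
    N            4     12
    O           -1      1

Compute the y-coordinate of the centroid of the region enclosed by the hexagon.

-368/201

Apply the shoelace formula. First the cross-terms c_i = x_i·y_{i+1} − x_{i+1}·y_i:
  48, 94, 188, 32, 16, 24  ⇒  2A = 402, A = 201.
Then Σ (y_i + y_{i+1})·c_i = -2208, so ȳ = -2208 / (6·201) = -368/201.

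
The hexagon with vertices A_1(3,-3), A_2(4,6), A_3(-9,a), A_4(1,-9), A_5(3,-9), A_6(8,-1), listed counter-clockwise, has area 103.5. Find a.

-8

Write out the shoelace sum; only the two edges meeting at A_3 involve a:
2·Area = [(4·a − (-9)·6) + ((-9)·(-9) − 1·a)] + 96
       = 3·a + 231 = 207
⇒ a = -8.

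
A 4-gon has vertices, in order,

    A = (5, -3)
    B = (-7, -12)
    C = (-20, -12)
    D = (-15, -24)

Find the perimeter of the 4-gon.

|AB| = √((-12)² + (-9)²) = √225 = 15
|BC| = √((-13)² + (0)²) = √169 = 13
|CD| = √((5)² + (-12)²) = √169 = 13
|DA| = √((20)² + (21)²) = √841 = 29
Perimeter = 15 + 13 + 13 + 29 = 70.

70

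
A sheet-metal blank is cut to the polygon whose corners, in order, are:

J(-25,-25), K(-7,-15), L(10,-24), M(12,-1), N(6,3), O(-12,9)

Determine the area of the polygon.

726.5

Apply the shoelace (surveyor's) formula: 2A = Σ (x_i·y_{i+1} − x_{i+1}·y_i), indices taken mod 6.
Cross-terms: 200, 318, 278, 42, 90, 525  ⇒  Σ = 1453
Area = |Σ|/2 = 726.5.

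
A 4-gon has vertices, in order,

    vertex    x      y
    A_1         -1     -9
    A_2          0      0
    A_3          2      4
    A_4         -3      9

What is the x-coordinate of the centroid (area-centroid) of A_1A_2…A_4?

-29/33

Apply the surveyor's formula. First the cross-terms c_i = x_i·y_{i+1} − x_{i+1}·y_i:
  0, 0, 30, 36  ⇒  2A = 66, A = 33.
Then Σ (x_i + x_{i+1})·c_i = -174, so x̄ = -174 / (6·33) = -29/33.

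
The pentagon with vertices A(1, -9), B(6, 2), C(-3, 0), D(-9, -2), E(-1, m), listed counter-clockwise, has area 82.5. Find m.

The doubled signed area Σ (x_i y_{i+1} − x_{i+1} y_i) is linear in m.
With m=0 it equals 75; the coefficient of m is -10 (from the two edges through E).
So -10·m + 75 = 2·82.5 = 165 ⇒ m = -9.

-9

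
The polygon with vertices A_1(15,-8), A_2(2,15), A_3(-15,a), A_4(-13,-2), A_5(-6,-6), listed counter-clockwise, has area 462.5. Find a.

15

The doubled signed area Σ (x_i y_{i+1} − x_{i+1} y_i) is linear in a.
With a=0 it equals 700; the coefficient of a is 15 (from the two edges through A_3).
So 15·a + 700 = 2·462.5 = 925 ⇒ a = 15.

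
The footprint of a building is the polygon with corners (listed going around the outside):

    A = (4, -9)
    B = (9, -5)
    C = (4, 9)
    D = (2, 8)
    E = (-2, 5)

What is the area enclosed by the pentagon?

100

Apply the shoelace (surveyor's) formula: 2A = Σ (x_i·y_{i+1} − x_{i+1}·y_i), indices taken mod 5.
Σ = (61) + (101) + (14) + (26) + (-2) = 200
Area = |Σ|/2 = 100.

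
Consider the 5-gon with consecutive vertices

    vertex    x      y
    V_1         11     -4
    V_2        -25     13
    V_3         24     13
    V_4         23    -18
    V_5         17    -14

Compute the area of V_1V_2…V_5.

627.5

Σ = (43) + (-637) + (-731) + (-16) + (86) = -1255
Area = |Σ|/2 = 627.5.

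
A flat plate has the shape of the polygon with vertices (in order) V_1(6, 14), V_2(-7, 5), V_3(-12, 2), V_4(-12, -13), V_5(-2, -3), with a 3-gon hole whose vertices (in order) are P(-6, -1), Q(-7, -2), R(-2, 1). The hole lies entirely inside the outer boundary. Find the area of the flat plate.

176

Outer boundary:
Apply the surveyor's formula: 2A = Σ (x_i·y_{i+1} − x_{i+1}·y_i), indices taken mod 5.
Σ = (128) + (46) + (180) + (10) + (-10) = 354
Area = |Σ|/2 = 177.
Hole:
Apply the shoelace (surveyor's) formula: 2A = Σ (x_i·y_{i+1} − x_{i+1}·y_i), indices taken mod 3.
Cross-terms: 5, -11, 8  ⇒  Σ = 2
Area = |Σ|/2 = 1.
Net area = 177 − 1 = 176.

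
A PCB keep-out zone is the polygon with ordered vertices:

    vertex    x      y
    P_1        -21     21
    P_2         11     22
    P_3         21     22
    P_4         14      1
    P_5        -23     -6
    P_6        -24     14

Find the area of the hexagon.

Apply Gauss's area formula: 2A = Σ (x_i·y_{i+1} − x_{i+1}·y_i), indices taken mod 6.
P_1→P_2: (-21)(22) − (11)(21) = -693
P_2→P_3: (11)(22) − (21)(22) = -220
P_3→P_4: (21)(1) − (14)(22) = -287
P_4→P_5: (14)(-6) − (-23)(1) = -61
P_5→P_6: (-23)(14) − (-24)(-6) = -466
P_6→P_1: (-24)(21) − (-21)(14) = -210
Σ = -1937
Area = |Σ|/2 = 968.5.

968.5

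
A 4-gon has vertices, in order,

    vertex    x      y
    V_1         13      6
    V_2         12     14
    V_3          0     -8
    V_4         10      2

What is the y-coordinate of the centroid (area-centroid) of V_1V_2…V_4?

Apply the shoelace formula. First the cross-terms c_i = x_i·y_{i+1} − x_{i+1}·y_i:
  110, -96, 80, 34  ⇒  2A = 128, A = 64.
Then Σ (y_i + y_{i+1})·c_i = 1416, so ȳ = 1416 / (6·64) = 3.6875.

3.6875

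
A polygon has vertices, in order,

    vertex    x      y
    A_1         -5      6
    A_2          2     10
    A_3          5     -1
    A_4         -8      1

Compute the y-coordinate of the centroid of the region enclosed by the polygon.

Apply Gauss's area formula. First the cross-terms c_i = x_i·y_{i+1} − x_{i+1}·y_i:
  -62, -52, -3, -43  ⇒  2A = -160, A = -80.
Then Σ (y_i + y_{i+1})·c_i = -1761, so ȳ = -1761 / (6·(-80)) = 3.66875.

3.66875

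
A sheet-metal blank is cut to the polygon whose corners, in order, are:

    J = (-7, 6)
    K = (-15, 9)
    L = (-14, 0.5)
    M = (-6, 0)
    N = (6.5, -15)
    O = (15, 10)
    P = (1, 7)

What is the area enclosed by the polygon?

Cross-terms: 27, 118.5, 3, 90, 290, 95, 55  ⇒  Σ = 678.5
Area = |Σ|/2 = 339.25.

339.25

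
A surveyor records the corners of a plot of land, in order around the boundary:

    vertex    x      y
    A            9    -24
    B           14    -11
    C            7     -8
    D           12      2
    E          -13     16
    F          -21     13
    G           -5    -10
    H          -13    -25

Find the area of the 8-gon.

Apply the surveyor's formula: 2A = Σ (x_i·y_{i+1} − x_{i+1}·y_i), indices taken mod 8.
Cross-terms: 237, -35, 110, 218, 167, 275, -5, 537  ⇒  Σ = 1504
Area = |Σ|/2 = 752.

752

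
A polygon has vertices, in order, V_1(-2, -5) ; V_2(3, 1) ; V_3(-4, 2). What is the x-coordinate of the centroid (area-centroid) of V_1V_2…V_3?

Apply the surveyor's formula. First the cross-terms c_i = x_i·y_{i+1} − x_{i+1}·y_i:
  13, 10, 24  ⇒  2A = 47, A = 23.5.
Then Σ (x_i + x_{i+1})·c_i = -141, so x̄ = -141 / (6·23.5) = -1.

-1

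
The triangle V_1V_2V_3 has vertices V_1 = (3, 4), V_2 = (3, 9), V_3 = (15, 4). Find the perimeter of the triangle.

|V_1V_2| = √((0)² + (5)²) = √25 = 5
|V_2V_3| = √((12)² + (-5)²) = √169 = 13
|V_3V_1| = √((-12)² + (0)²) = √144 = 12
Perimeter = 5 + 13 + 12 = 30.

30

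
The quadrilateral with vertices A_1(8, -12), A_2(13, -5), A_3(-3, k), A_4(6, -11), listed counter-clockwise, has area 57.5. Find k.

Write out the shoelace sum; only the two edges meeting at A_3 involve k:
2·Area = [(13·k − (-3)·(-5)) + ((-3)·(-11) − 6·k)] + 132
       = 7·k + 150 = 115
⇒ k = -5.

-5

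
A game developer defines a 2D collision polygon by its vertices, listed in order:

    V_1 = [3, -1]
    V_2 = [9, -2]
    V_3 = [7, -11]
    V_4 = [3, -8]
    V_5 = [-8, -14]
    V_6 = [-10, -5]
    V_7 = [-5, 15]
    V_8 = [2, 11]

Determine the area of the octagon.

303

Cross-terms: 3, -85, -23, -106, -100, -175, -85, -35  ⇒  Σ = -606
Area = |Σ|/2 = 303.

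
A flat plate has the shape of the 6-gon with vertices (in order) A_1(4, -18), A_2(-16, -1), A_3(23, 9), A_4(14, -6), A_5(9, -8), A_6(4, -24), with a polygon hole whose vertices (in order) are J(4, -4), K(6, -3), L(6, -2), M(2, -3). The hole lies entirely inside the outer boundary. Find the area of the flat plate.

Outer boundary:
Apply the shoelace formula: 2A = Σ (x_i·y_{i+1} − x_{i+1}·y_i), indices taken mod 6.
A_1→A_2: (4)(-1) − (-16)(-18) = -292
A_2→A_3: (-16)(9) − (23)(-1) = -121
A_3→A_4: (23)(-6) − (14)(9) = -264
A_4→A_5: (14)(-8) − (9)(-6) = -58
A_5→A_6: (9)(-24) − (4)(-8) = -184
A_6→A_1: (4)(-18) − (4)(-24) = 24
Σ = -895
Area = |Σ|/2 = 447.5.
Hole:
Apply the shoelace (surveyor's) formula: 2A = Σ (x_i·y_{i+1} − x_{i+1}·y_i), indices taken mod 4.
Cross-terms: 12, 6, -14, 4  ⇒  Σ = 8
Area = |Σ|/2 = 4.
Net area = 447.5 − 4 = 443.5.

443.5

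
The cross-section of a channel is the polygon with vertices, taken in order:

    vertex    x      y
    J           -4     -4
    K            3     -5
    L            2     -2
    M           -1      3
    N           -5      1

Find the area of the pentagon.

39

Cross-terms: 32, 4, 4, 14, 24  ⇒  Σ = 78
Area = |Σ|/2 = 39.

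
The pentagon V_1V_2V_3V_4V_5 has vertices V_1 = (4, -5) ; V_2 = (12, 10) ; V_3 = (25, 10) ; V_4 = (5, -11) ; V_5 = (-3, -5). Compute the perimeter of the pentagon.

|V_1V_2| = √((8)² + (15)²) = √289 = 17
|V_2V_3| = √((13)² + (0)²) = √169 = 13
|V_3V_4| = √((-20)² + (-21)²) = √841 = 29
|V_4V_5| = √((-8)² + (6)²) = √100 = 10
|V_5V_1| = √((7)² + (0)²) = √49 = 7
Perimeter = 17 + 13 + 29 + 10 + 7 = 76.

76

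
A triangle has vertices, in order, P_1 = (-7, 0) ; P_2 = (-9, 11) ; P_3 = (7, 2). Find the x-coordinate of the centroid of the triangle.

Apply Gauss's area formula. First the cross-terms c_i = x_i·y_{i+1} − x_{i+1}·y_i:
  -77, -95, 14  ⇒  2A = -158, A = -79.
Then Σ (x_i + x_{i+1})·c_i = 1422, so x̄ = 1422 / (6·(-79)) = -3.

-3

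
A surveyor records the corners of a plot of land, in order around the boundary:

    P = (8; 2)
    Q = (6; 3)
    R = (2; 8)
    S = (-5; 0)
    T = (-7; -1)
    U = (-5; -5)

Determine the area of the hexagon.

79.5

Apply the surveyor's formula: 2A = Σ (x_i·y_{i+1} − x_{i+1}·y_i), indices taken mod 6.
Σ = (12) + (42) + (40) + (5) + (30) + (30) = 159
Area = |Σ|/2 = 79.5.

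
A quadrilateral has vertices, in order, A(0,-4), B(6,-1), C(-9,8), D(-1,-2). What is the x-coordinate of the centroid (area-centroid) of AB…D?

Apply the shoelace (surveyor's) formula. First the cross-terms c_i = x_i·y_{i+1} − x_{i+1}·y_i:
  24, 39, 26, 4  ⇒  2A = 93, A = 46.5.
Then Σ (x_i + x_{i+1})·c_i = -237, so x̄ = -237 / (6·46.5) = -79/93.

-79/93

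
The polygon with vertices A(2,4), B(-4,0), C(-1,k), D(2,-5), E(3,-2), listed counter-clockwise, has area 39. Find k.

-5

Write out the shoelace sum; only the two edges meeting at C involve k:
2·Area = [((-4)·k − (-1)·0) + ((-1)·(-5) − 2·k)] + 43
       = -6·k + 48 = 78
⇒ k = -5.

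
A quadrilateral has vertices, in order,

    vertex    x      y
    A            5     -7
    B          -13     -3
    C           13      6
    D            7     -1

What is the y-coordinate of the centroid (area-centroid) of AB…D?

-85/61

Apply Gauss's area formula. First the cross-terms c_i = x_i·y_{i+1} − x_{i+1}·y_i:
  -106, -39, -55, -44  ⇒  2A = -244, A = -122.
Then Σ (y_i + y_{i+1})·c_i = 1020, so ȳ = 1020 / (6·(-122)) = -85/61.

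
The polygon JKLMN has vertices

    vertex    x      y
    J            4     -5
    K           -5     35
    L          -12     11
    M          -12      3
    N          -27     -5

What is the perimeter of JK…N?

|JK| = √((-9)² + (40)²) = √1681 = 41
|KL| = √((-7)² + (-24)²) = √625 = 25
|LM| = √((0)² + (-8)²) = √64 = 8
|MN| = √((-15)² + (-8)²) = √289 = 17
|NJ| = √((31)² + (0)²) = √961 = 31
Perimeter = 41 + 25 + 8 + 17 + 31 = 122.

122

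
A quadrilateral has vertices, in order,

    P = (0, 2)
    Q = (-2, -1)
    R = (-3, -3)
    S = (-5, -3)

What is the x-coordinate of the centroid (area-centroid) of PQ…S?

Apply Gauss's area formula. First the cross-terms c_i = x_i·y_{i+1} − x_{i+1}·y_i:
  4, 3, -6, -10  ⇒  2A = -9, A = -4.5.
Then Σ (x_i + x_{i+1})·c_i = 75, so x̄ = 75 / (6·(-4.5)) = -25/9.

-25/9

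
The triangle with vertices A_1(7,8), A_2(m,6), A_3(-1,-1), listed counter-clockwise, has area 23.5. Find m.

The doubled signed area Σ (x_i y_{i+1} − x_{i+1} y_i) is linear in m.
With m=0 it equals 47; the coefficient of m is -9 (from the two edges through A_2).
So -9·m + 47 = 2·23.5 = 47 ⇒ m = 0.

0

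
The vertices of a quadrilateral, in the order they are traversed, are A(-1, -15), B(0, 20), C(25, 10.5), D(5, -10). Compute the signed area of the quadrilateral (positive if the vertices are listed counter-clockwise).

-453.75

Cross-terms: -20, -500, -302.5, -85  ⇒  Σ = -907.5
Signed area = Σ/2 = -453.75 (negative ⇒ clockwise traversal).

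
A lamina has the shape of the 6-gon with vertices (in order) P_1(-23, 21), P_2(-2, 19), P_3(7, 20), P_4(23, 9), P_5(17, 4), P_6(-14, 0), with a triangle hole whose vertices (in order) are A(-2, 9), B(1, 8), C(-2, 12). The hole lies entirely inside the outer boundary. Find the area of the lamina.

627.5

Outer boundary:
P_1→P_2: (-23)(19) − (-2)(21) = -395
P_2→P_3: (-2)(20) − (7)(19) = -173
P_3→P_4: (7)(9) − (23)(20) = -397
P_4→P_5: (23)(4) − (17)(9) = -61
P_5→P_6: (17)(0) − (-14)(4) = 56
P_6→P_1: (-14)(21) − (-23)(0) = -294
Σ = -1264
Area = |Σ|/2 = 632.
Hole:
Σ = (-25) + (28) + (6) = 9
Area = |Σ|/2 = 4.5.
Net area = 632 − 4.5 = 627.5.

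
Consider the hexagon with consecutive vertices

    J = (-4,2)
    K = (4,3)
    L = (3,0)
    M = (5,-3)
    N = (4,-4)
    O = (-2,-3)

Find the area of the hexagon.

Cross-terms: -20, -9, -9, -8, -20, -16  ⇒  Σ = -82
Area = |Σ|/2 = 41.

41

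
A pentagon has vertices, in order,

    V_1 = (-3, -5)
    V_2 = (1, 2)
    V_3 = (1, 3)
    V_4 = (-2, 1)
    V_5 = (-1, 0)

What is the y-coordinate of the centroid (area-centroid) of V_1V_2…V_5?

Apply the surveyor's formula. First the cross-terms c_i = x_i·y_{i+1} − x_{i+1}·y_i:
  -1, 1, 7, 1, 5  ⇒  2A = 13, A = 6.5.
Then Σ (y_i + y_{i+1})·c_i = 12, so ȳ = 12 / (6·6.5) = 4/13.

4/13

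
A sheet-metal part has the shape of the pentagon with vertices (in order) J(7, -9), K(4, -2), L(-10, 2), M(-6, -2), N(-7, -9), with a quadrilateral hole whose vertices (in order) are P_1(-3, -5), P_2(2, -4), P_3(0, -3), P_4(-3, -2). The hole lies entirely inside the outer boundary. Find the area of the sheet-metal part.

96

Outer boundary:
Σ = (22) + (-12) + (32) + (40) + (126) = 208
Area = |Σ|/2 = 104.
Hole:
Apply Gauss's area formula: 2A = Σ (x_i·y_{i+1} − x_{i+1}·y_i), indices taken mod 4.
Cross-terms: 22, -6, -9, 9  ⇒  Σ = 16
Area = |Σ|/2 = 8.
Net area = 104 − 8 = 96.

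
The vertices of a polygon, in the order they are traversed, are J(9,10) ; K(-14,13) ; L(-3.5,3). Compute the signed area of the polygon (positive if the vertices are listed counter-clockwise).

99.25

Cross-terms: 257, 3.5, -62  ⇒  Σ = 198.5
Signed area = Σ/2 = 99.25 (positive ⇒ counter-clockwise traversal).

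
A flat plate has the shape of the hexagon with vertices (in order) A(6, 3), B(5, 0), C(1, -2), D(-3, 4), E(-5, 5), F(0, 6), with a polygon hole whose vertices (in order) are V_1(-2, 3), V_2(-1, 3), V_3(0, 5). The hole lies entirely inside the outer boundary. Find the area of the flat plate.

43

Outer boundary:
Apply Gauss's area formula: 2A = Σ (x_i·y_{i+1} − x_{i+1}·y_i), indices taken mod 6.
A→B: (6)(0) − (5)(3) = -15
B→C: (5)(-2) − (1)(0) = -10
C→D: (1)(4) − (-3)(-2) = -2
D→E: (-3)(5) − (-5)(4) = 5
E→F: (-5)(6) − (0)(5) = -30
F→A: (0)(3) − (6)(6) = -36
Σ = -88
Area = |Σ|/2 = 44.
Hole:
V_1→V_2: (-2)(3) − (-1)(3) = -3
V_2→V_3: (-1)(5) − (0)(3) = -5
V_3→V_1: (0)(3) − (-2)(5) = 10
Σ = 2
Area = |Σ|/2 = 1.
Net area = 44 − 1 = 43.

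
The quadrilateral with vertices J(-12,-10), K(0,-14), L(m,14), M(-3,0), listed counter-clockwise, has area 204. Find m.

12

Write out the shoelace sum; only the two edges meeting at L involve m:
2·Area = [(0·14 − m·(-14)) + (m·0 − (-3)·14)] + 198
       = 14·m + 240 = 408
⇒ m = 12.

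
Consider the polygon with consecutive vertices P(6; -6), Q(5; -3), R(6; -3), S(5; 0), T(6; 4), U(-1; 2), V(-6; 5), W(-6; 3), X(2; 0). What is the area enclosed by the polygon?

Apply the shoelace (surveyor's) formula: 2A = Σ (x_i·y_{i+1} − x_{i+1}·y_i), indices taken mod 9.
Σ = (12) + (3) + (15) + (20) + (16) + (7) + (12) + (-6) + (-12) = 67
Area = |Σ|/2 = 33.5.

33.5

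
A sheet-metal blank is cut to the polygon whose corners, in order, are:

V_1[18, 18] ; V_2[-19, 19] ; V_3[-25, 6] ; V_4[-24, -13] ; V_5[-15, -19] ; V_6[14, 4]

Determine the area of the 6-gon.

1080.5

V_1→V_2: (18)(19) − (-19)(18) = 684
V_2→V_3: (-19)(6) − (-25)(19) = 361
V_3→V_4: (-25)(-13) − (-24)(6) = 469
V_4→V_5: (-24)(-19) − (-15)(-13) = 261
V_5→V_6: (-15)(4) − (14)(-19) = 206
V_6→V_1: (14)(18) − (18)(4) = 180
Σ = 2161
Area = |Σ|/2 = 1080.5.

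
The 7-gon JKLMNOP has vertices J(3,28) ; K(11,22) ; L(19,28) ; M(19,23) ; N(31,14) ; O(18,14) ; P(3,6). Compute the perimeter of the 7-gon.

92

|JK| = √((8)² + (-6)²) = √100 = 10
|KL| = √((8)² + (6)²) = √100 = 10
|LM| = √((0)² + (-5)²) = √25 = 5
|MN| = √((12)² + (-9)²) = √225 = 15
|NO| = √((-13)² + (0)²) = √169 = 13
|OP| = √((-15)² + (-8)²) = √289 = 17
|PJ| = √((0)² + (22)²) = √484 = 22
Perimeter = 10 + 10 + 5 + 15 + 13 + 17 + 22 = 92.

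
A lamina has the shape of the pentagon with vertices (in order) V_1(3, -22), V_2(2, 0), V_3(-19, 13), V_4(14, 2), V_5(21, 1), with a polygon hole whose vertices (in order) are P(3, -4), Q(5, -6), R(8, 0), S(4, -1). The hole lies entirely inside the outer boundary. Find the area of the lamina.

Outer boundary:
V_1→V_2: (3)(0) − (2)(-22) = 44
V_2→V_3: (2)(13) − (-19)(0) = 26
V_3→V_4: (-19)(2) − (14)(13) = -220
V_4→V_5: (14)(1) − (21)(2) = -28
V_5→V_1: (21)(-22) − (3)(1) = -465
Σ = -643
Area = |Σ|/2 = 321.5.
Hole:
Apply the shoelace (surveyor's) formula: 2A = Σ (x_i·y_{i+1} − x_{i+1}·y_i), indices taken mod 4.
Cross-terms: 2, 48, -8, -13  ⇒  Σ = 29
Area = |Σ|/2 = 14.5.
Net area = 321.5 − 14.5 = 307.

307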